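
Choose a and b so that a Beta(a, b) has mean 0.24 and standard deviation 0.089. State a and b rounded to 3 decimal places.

First σ² = 0.007921. Setting a = μn, b = (1−μ)n with n = a+b,
μ(1−μ)/(n+1) = 0.007921 ⇒ n+1 = 0.1824/0.007921 = 23.0274 ⇒ n = 22.0274.
Hence a = 0.24×22.0274 = 5.287, b = 0.76×22.0274 = 16.741.

a = 5.287, b = 16.741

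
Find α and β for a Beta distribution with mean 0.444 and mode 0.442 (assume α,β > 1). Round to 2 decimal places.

α = 25.75, β = 32.25

With s = α+β: μ = α/s and mode = (α−1)/(s−2). Eliminating α = μs,
μs − 1 = m(s−2) ⇒ s(μ−m) = 1−2m ⇒ s = 0.116/0.002 = 58.0000.
So α = μs = 25.75, β = (1−μ)s = 32.25.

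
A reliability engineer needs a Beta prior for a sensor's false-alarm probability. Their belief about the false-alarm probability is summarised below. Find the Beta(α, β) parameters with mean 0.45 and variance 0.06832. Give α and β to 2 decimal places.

α = 1.18, β = 1.44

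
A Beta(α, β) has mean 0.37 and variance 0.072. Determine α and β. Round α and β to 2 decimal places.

α = 0.83, β = 1.41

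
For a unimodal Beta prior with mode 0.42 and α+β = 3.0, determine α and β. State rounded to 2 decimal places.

Since the density peak of Beta(α,β) is at (α−1)/(α+β−2),
α = 1 + 0.42(3.0−2) = 1.42 and β = 3.0 − 1.42 = 1.58.

α = 1.42, β = 1.58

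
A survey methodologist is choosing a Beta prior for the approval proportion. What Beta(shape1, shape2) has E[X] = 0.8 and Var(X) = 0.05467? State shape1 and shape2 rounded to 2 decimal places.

shape1 = 1.54, shape2 = 0.39

Write ν = shape1+shape2; then shape1 = μν and Var = μ(1−μ)/(ν+1).
ν = μ(1−μ)/Var − 1 = 0.16/0.05467 − 1 = 1.9267.
shape1 = 0.8·1.9267 = 1.54, shape2 = 0.2·1.9267 = 0.39.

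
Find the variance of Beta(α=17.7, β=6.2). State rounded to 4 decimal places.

μ = 17.7/23.9 = 0.740586; Var = μ(1−μ)/(α+β+1) = 0.1921185/24.9 = 0.0077.

0.0077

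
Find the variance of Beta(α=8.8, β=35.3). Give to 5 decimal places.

0.00354

μ = 8.8/44.1 = 0.199546; Var = μ(1−μ)/(α+β+1) = 0.1597277/45.1 = 0.00354.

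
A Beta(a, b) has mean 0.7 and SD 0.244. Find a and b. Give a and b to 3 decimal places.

Variance = 0.244² = 0.059536. The moment-matching identity a+b = μ(1−μ)/Var − 1 gives
a+b = 0.21/0.059536 − 1 = 2.5273, so a = μ·2.5273 = 1.769 and b = (1−μ)·2.5273 = 0.758.

a = 1.769, b = 0.758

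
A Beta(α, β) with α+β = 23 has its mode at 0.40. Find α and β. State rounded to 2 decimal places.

α = 9.40, β = 13.60

Since the density peak of Beta(α,β) is at (α−1)/(α+β−2),
α = 1 + 0.40(23−2) = 9.40 and β = 23 − 9.40 = 13.60.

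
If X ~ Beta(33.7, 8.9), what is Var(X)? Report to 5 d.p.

0.00379

μ = 33.7/42.6 = 0.791080; Var = μ(1−μ)/(α+β+1) = 0.1652725/43.6 = 0.00379.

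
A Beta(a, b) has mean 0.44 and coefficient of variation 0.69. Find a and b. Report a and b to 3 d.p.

a = 0.736, b = 0.937

Var = (CV·μ)² = (0.69×0.44)² = 0.092173.
a+b = μ(1−μ)/Var − 1 = 0.2464/0.092173 − 1 = 1.6732.
Thus a = 0.44·1.6732 = 0.736 and b = 0.56·1.6732 = 0.937.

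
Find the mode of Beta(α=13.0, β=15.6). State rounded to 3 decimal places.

The density x^(α−1)(1−x)^(β−1) is maximised at (α−1)/(α+β−2) = 12.0/26.6 = 0.451.

0.451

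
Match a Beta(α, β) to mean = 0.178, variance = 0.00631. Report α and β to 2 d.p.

α = 3.95, β = 18.24

By moment matching, α+β = μ(1−μ)/σ² − 1 = (0.178·0.822)/0.00631 − 1 = 23.1880 − 1 = 22.1880.
Since α/(α+β) = μ, α = 0.178·22.1880 = 3.95 and β = 0.822·22.1880 = 18.24.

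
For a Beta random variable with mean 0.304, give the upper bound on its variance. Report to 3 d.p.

0.212

Var = μ(1−μ)/(α+β+1), which approaches μ(1−μ) as α+β → 0.
So the supremum is μ(1−μ) = 0.304×0.696 = 0.212.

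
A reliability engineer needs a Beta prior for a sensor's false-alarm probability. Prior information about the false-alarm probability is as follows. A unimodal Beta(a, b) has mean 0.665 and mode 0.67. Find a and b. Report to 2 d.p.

Let s = a+b. Mean gives a = μs = 0.665s; mode gives (a−1)/(s−2) = 0.67.
Substituting: 0.665s − 1 = 0.67(s−2) = 0.67s − 1.34, so -0.005s = -0.34 and s = 68.0000.
Then a = 0.665×68.0000 = 45.22 and b = s−a = 22.78.

a = 45.22, b = 22.78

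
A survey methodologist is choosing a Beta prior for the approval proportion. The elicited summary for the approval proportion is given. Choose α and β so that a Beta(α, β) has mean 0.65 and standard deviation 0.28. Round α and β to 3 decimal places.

α = 1.236, β = 0.666

Variance = 0.28² = 0.0784. The moment-matching identity α+β = μ(1−μ)/Var − 1 gives
α+β = 0.2275/0.0784 − 1 = 1.9018, so α = μ·1.9018 = 1.236 and β = (1−μ)·1.9018 = 0.666.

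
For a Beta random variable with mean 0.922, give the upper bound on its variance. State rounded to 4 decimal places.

For fixed mean μ the Beta variance is μ(1−μ)/(α+β+1), increasing as α+β decreases.
Its least upper bound (not attained) is μ(1−μ) = 0.922·0.078 = 0.0719.

0.0719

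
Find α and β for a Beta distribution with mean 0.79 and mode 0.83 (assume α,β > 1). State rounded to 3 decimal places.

α = 13.035, β = 3.465

With s = α+β: μ = α/s and mode = (α−1)/(s−2). Eliminating α = μs,
μs − 1 = m(s−2) ⇒ s(μ−m) = 1−2m ⇒ s = -0.66/-0.04 = 16.5000.
So α = μs = 13.035, β = (1−μ)s = 3.465.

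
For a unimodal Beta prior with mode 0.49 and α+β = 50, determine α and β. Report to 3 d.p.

α = 24.520, β = 25.480

Since the density peak of Beta(α,β) is at (α−1)/(α+β−2),
α = 1 + 0.49(50−2) = 24.520 and β = 50 − 24.520 = 25.480.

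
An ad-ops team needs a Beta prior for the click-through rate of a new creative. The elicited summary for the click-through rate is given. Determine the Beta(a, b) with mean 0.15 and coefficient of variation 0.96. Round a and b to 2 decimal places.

a = 0.77, b = 4.38

σ = CV·μ = 0.96×0.15 = 0.14400, so σ² = 0.020736.
s+1 = μ(1−μ)/σ² = 0.1275/0.020736 = 6.1487, so s = a+b = 5.1487.
a = μs = 0.77, b = (1−μ)s = 4.38.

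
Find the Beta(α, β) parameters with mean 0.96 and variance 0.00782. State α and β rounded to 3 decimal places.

By moment matching, α+β = μ(1−μ)/σ² − 1 = (0.96·0.04)/0.00782 − 1 = 4.9105 − 1 = 3.9105.
Since α/(α+β) = μ, α = 0.96·3.9105 = 3.754 and β = 0.04·3.9105 = 0.156.

α = 3.754, β = 0.156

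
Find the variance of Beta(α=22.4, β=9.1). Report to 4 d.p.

Var = αβ/[(α+β)²(α+β+1)] = (22.4×9.1)/(31.5²×32.5) = 203.84/32248.125 = 0.0063.

0.0063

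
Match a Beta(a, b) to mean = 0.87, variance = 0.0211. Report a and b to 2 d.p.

Write ν = a+b; then a = μν and Var = μ(1−μ)/(ν+1).
ν = μ(1−μ)/Var − 1 = 0.1131/0.0211 − 1 = 4.3602.
a = 0.87·4.3602 = 3.79, b = 0.13·4.3602 = 0.57.

a = 3.79, b = 0.57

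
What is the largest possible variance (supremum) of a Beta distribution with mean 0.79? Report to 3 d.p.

Var = μ(1−μ)/(α+β+1), which approaches μ(1−μ) as α+β → 0.
So the supremum is μ(1−μ) = 0.79×0.21 = 0.166.

0.166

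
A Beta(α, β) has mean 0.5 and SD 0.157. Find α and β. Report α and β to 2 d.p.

σ² = 0.157² = 0.024649.
With s = α+β, Var = μ(1−μ)/(s+1), so s+1 = (0.5×0.5)/0.024649 = 10.1424 and s = 9.1424.
α = μs = 4.57, β = (1−μ)s = 4.57.

α = 4.57, β = 4.57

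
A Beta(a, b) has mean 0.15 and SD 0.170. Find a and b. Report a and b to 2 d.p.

First σ² = 0.028900. Setting a = μn, b = (1−μ)n with n = a+b,
μ(1−μ)/(n+1) = 0.028900 ⇒ n+1 = 0.1275/0.028900 = 4.4118 ⇒ n = 3.4118.
Hence a = 0.15×3.4118 = 0.51, b = 0.85×3.4118 = 2.90.

a = 0.51, b = 2.90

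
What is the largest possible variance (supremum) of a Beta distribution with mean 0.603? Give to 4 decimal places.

For fixed mean μ the Beta variance is μ(1−μ)/(α+β+1), increasing as α+β decreases.
Its least upper bound (not attained) is μ(1−μ) = 0.603·0.397 = 0.2394.

0.2394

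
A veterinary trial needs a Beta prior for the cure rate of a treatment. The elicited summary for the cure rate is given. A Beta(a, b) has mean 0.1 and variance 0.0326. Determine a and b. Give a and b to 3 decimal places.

a = 0.176, b = 1.585

Let s = a+b. The Beta variance is μ(1−μ)/(s+1).
So s+1 = μ(1−μ)/σ² = (0.1×0.9)/0.0326 = 0.09/0.0326 = 2.7607, giving s = 1.7607.
Then a = μs = 0.1×1.7607 = 0.176 and b = (1−μ)s = 0.9×1.7607 = 1.585.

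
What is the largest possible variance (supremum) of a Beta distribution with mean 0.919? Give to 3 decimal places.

0.074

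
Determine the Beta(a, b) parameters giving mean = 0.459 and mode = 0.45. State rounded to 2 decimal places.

With s = a+b: μ = a/s and mode = (a−1)/(s−2). Eliminating a = μs,
μs − 1 = m(s−2) ⇒ s(μ−m) = 1−2m ⇒ s = 0.10/0.009 = 11.1111.
So a = μs = 5.10, b = (1−μ)s = 6.01.

a = 5.10, b = 6.01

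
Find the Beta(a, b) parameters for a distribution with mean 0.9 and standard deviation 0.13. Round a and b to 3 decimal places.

First σ² = 0.0169. Setting a = μn, b = (1−μ)n with n = a+b,
μ(1−μ)/(n+1) = 0.0169 ⇒ n+1 = 0.09/0.0169 = 5.3254 ⇒ n = 4.3254.
Hence a = 0.9×4.3254 = 3.893, b = 0.1×4.3254 = 0.433.

a = 3.893, b = 0.433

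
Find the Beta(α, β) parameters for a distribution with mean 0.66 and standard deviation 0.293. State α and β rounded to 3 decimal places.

α = 1.065, β = 0.549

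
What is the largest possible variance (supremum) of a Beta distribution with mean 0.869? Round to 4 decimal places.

For fixed mean μ the Beta variance is μ(1−μ)/(α+β+1), increasing as α+β decreases.
Its least upper bound (not attained) is μ(1−μ) = 0.869·0.131 = 0.1138.

0.1138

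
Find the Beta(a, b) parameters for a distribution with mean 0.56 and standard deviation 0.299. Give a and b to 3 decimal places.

First σ² = 0.089401. Setting a = μn, b = (1−μ)n with n = a+b,
μ(1−μ)/(n+1) = 0.089401 ⇒ n+1 = 0.2464/0.089401 = 2.7561 ⇒ n = 1.7561.
Hence a = 0.56×1.7561 = 0.983, b = 0.44×1.7561 = 0.773.

a = 0.983, b = 0.773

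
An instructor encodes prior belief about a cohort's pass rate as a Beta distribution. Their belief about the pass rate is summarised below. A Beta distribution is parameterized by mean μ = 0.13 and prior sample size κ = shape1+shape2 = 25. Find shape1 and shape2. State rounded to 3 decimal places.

shape1 = μκ = 0.13×25 = 3.250 and shape2 = (1−μ)κ = 0.87×25 = 21.750.

shape1 = 3.250, shape2 = 21.750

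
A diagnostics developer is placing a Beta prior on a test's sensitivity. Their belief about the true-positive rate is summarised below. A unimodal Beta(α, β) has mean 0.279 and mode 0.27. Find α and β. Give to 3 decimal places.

α = 14.260, β = 36.851

Let s = α+β. Mean gives α = μs = 0.279s; mode gives (α−1)/(s−2) = 0.27.
Substituting: 0.279s − 1 = 0.27(s−2) = 0.27s − 0.54, so 0.009s = 0.46 and s = 51.1111.
Then α = 0.279×51.1111 = 14.260 and β = s−α = 36.851.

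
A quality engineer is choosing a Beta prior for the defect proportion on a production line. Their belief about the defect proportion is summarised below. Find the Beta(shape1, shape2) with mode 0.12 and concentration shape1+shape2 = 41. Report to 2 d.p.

Since the density peak of Beta(shape1,shape2) is at (shape1−1)/(shape1+shape2−2),
shape1 = 1 + 0.12(41−2) = 5.68 and shape2 = 41 − 5.68 = 35.32.

shape1 = 5.68, shape2 = 35.32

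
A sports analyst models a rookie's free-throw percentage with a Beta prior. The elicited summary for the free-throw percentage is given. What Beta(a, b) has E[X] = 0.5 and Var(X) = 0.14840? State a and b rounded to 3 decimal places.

a = 0.342, b = 0.342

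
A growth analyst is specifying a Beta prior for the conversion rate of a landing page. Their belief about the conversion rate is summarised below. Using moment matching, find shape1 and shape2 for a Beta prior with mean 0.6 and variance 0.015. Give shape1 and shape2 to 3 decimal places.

Let s = shape1+shape2. The Beta variance is μ(1−μ)/(s+1).
So s+1 = μ(1−μ)/σ² = (0.6×0.4)/0.015 = 0.24/0.015 = 16.0000, giving s = 15.0000.
Then shape1 = μs = 0.6×15.0000 = 9.000 and shape2 = (1−μ)s = 0.4×15.0000 = 6.000.

shape1 = 9.000, shape2 = 6.000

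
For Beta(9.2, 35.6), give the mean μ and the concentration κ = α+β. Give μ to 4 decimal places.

μ = 0.2054, κ = 44.8

κ = α+β = 9.2+35.6 = 44.8; μ = α/κ = 9.2/44.8 = 0.2054.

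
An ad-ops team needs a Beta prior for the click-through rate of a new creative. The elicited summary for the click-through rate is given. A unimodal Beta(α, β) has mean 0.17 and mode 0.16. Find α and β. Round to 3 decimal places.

α = 11.560, β = 56.440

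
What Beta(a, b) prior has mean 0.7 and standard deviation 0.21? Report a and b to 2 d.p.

σ² = 0.21² = 0.0441.
With s = a+b, Var = μ(1−μ)/(s+1), so s+1 = (0.7×0.3)/0.0441 = 4.7619 and s = 3.7619.
a = μs = 2.63, b = (1−μ)s = 1.13.

a = 2.63, b = 1.13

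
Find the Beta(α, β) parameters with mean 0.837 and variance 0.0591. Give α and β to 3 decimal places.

α = 1.095, β = 0.213

Write ν = α+β; then α = μν and Var = μ(1−μ)/(ν+1).
ν = μ(1−μ)/Var − 1 = 0.136431/0.0591 − 1 = 1.3085.
α = 0.837·1.3085 = 1.095, β = 0.163·1.3085 = 0.213.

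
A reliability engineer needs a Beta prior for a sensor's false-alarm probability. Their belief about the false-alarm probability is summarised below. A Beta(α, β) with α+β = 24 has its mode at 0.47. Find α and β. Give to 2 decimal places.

Since the density peak of Beta(α,β) is at (α−1)/(α+β−2),
α = 1 + 0.47(24−2) = 11.34 and β = 24 − 11.34 = 12.66.

α = 11.34, β = 12.66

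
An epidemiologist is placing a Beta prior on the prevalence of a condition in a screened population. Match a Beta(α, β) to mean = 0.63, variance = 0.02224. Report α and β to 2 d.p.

α = 5.97, β = 3.51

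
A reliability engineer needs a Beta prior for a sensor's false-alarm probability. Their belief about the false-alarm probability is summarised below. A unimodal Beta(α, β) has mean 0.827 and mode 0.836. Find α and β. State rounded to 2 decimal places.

α = 61.75, β = 12.92

With s = α+β: μ = α/s and mode = (α−1)/(s−2). Eliminating α = μs,
μs − 1 = m(s−2) ⇒ s(μ−m) = 1−2m ⇒ s = -0.672/-0.009 = 74.6667.
So α = μs = 61.75, β = (1−μ)s = 12.92.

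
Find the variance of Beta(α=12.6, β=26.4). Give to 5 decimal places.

0.00547

μ = 12.6/39.0 = 0.323077; Var = μ(1−μ)/(α+β+1) = 0.2186982/40.0 = 0.00547.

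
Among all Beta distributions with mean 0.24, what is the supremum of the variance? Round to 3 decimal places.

0.182

Var = μ(1−μ)/(α+β+1), which approaches μ(1−μ) as α+β → 0.
So the supremum is μ(1−μ) = 0.24×0.76 = 0.182.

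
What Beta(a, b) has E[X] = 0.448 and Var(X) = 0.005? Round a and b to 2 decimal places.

By moment matching, a+b = μ(1−μ)/σ² − 1 = (0.448·0.552)/0.005 − 1 = 49.4592 − 1 = 48.4592.
Since a/(a+b) = μ, a = 0.448·48.4592 = 21.71 and b = 0.552·48.4592 = 26.75.

a = 21.71, b = 26.75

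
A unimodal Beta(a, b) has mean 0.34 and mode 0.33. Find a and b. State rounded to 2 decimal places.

Let s = a+b. Mean gives a = μs = 0.34s; mode gives (a−1)/(s−2) = 0.33.
Substituting: 0.34s − 1 = 0.33(s−2) = 0.33s − 0.66, so 0.01s = 0.34 and s = 34.0000.
Then a = 0.34×34.0000 = 11.56 and b = s−a = 22.44.

a = 11.56, b = 22.44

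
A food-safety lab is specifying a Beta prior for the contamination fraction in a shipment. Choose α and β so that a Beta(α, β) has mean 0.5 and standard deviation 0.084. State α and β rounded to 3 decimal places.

First σ² = 0.007056. Setting α = μn, β = (1−μ)n with n = α+β,
μ(1−μ)/(n+1) = 0.007056 ⇒ n+1 = 0.25/0.007056 = 35.4308 ⇒ n = 34.4308.
Hence α = 0.5×34.4308 = 17.215, β = 0.5×34.4308 = 17.215.

α = 17.215, β = 17.215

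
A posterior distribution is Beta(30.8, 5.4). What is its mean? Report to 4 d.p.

The Beta mean is α/(α+β) = 30.8/(30.8+5.4) = 0.8508.

0.8508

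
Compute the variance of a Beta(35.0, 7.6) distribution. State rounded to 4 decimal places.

μ = 35.0/42.6 = 0.821596; Var = μ(1−μ)/(α+β+1) = 0.1465759/43.6 = 0.0034.

0.0034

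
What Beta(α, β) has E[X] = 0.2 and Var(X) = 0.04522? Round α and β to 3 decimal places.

α = 0.508, β = 2.031

Let s = α+β. The Beta variance is μ(1−μ)/(s+1).
So s+1 = μ(1−μ)/σ² = (0.2×0.8)/0.04522 = 0.16/0.04522 = 3.5383, giving s = 2.5383.
Then α = μs = 0.2×2.5383 = 0.508 and β = (1−μ)s = 0.8×2.5383 = 2.031.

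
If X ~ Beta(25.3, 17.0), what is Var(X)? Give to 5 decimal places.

0.00555

Var = αβ/[(α+β)²(α+β+1)] = (25.3×17.0)/(42.3²×43.3) = 430.10/77476.257 = 0.00555.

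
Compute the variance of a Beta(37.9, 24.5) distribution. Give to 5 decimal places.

0.00376

α+β = 62.4 and αβ = 928.55, so Var = αβ/[(α+β)²(α+β+1)] = 928.55/246864.384 = 0.00376.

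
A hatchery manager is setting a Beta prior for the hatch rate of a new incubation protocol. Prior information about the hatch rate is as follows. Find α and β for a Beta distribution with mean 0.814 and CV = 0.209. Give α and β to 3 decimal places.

Var = (CV·μ)² = (0.209×0.814)² = 0.028943.
α+β = μ(1−μ)/Var − 1 = 0.151404/0.028943 − 1 = 4.2311.
Thus α = 0.814·4.2311 = 3.444 and β = 0.186·4.2311 = 0.787.

α = 3.444, β = 0.787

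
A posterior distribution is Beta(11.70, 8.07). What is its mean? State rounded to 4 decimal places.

E[X] = α/(α+β) = 11.70/19.77 = 0.5918.

0.5918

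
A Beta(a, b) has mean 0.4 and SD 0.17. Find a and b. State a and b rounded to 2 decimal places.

a = 2.92, b = 4.38

First σ² = 0.0289. Setting a = μn, b = (1−μ)n with n = a+b,
μ(1−μ)/(n+1) = 0.0289 ⇒ n+1 = 0.24/0.0289 = 8.3045 ⇒ n = 7.3045.
Hence a = 0.4×7.3045 = 2.92, b = 0.6×7.3045 = 4.38.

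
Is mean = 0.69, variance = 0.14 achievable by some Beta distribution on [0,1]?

Yes

A Beta with mean μ has variance μ(1−μ)/(α+β+1) < μ(1−μ).
Here μ(1−μ) = 0.69×0.31 = 0.2139, and 0.14 < 0.2139.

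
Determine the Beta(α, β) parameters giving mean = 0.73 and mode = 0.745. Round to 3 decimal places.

α = 23.847, β = 8.820

With s = α+β: μ = α/s and mode = (α−1)/(s−2). Eliminating α = μs,
μs − 1 = m(s−2) ⇒ s(μ−m) = 1−2m ⇒ s = -0.490/-0.015 = 32.6667.
So α = μs = 23.847, β = (1−μ)s = 8.820.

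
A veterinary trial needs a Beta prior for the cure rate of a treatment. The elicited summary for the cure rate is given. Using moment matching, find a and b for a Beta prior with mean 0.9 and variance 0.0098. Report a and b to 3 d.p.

a = 7.365, b = 0.818

Write ν = a+b; then a = μν and Var = μ(1−μ)/(ν+1).
ν = μ(1−μ)/Var − 1 = 0.09/0.0098 − 1 = 8.1837.
a = 0.9·8.1837 = 7.365, b = 0.1·8.1837 = 0.818.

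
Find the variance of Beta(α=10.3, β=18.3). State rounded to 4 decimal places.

Var = αβ/[(α+β)²(α+β+1)] = (10.3×18.3)/(28.6²×29.6) = 188.49/24211.616 = 0.0078.

0.0078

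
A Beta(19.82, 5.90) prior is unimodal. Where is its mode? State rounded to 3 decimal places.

The density x^(α−1)(1−x)^(β−1) is maximised at (α−1)/(α+β−2) = 18.82/23.72 = 0.793.

0.793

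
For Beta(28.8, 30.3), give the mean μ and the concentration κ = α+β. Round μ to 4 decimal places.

μ = 0.4873, κ = 59.1

κ = α+β = 28.8+30.3 = 59.1; μ = α/κ = 28.8/59.1 = 0.4873.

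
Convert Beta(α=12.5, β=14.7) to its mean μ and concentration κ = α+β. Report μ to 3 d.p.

μ = 0.460, κ = 27.2

κ = α+β = 12.5+14.7 = 27.2; μ = α/κ = 12.5/27.2 = 0.460.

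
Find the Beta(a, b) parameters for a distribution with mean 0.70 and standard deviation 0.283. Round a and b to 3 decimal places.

σ² = 0.283² = 0.080089.
With s = a+b, Var = μ(1−μ)/(s+1), so s+1 = (0.70×0.30)/0.080089 = 2.6221 and s = 1.6221.
a = μs = 1.135, b = (1−μ)s = 0.487.

a = 1.135, b = 0.487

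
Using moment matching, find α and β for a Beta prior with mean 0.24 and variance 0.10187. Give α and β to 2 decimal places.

Write ν = α+β; then α = μν and Var = μ(1−μ)/(ν+1).
ν = μ(1−μ)/Var − 1 = 0.1824/0.10187 − 1 = 0.7905.
α = 0.24·0.7905 = 0.19, β = 0.76·0.7905 = 0.60.

α = 0.19, β = 0.60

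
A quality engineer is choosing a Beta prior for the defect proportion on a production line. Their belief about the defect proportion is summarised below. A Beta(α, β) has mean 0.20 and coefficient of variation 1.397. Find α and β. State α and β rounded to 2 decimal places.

α = 0.21, β = 0.84

σ = CV·μ = 1.397×0.20 = 0.27940, so σ² = 0.078064.
s+1 = μ(1−μ)/σ² = 0.1600/0.078064 = 2.0496, so s = α+β = 1.0496.
α = μs = 0.21, β = (1−μ)s = 0.84.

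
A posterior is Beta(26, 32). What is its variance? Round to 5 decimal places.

Var = αβ/[(α+β)²(α+β+1)] = (26×32)/(58²×59) = 832/198476 = 0.00419.

0.00419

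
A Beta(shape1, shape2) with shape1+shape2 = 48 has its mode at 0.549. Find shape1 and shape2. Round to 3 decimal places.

shape1 = 26.254, shape2 = 21.746

Mode = (shape1−1)/(κ−2) with κ = shape1+shape2, so shape1−1 = 0.549·46 = 25.254.
shape1 = 26.254; shape2 = κ − shape1 = 21.746.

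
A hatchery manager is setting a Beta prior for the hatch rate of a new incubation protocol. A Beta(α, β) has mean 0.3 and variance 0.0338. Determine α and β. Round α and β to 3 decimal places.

α = 1.564, β = 3.649

By moment matching, α+β = μ(1−μ)/σ² − 1 = (0.3·0.7)/0.0338 − 1 = 6.2130 − 1 = 5.2130.
Since α/(α+β) = μ, α = 0.3·5.2130 = 1.564 and β = 0.7·5.2130 = 3.649.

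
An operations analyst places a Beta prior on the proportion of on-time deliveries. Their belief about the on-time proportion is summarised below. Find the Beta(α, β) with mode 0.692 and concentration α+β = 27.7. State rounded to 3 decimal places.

Since the density peak of Beta(α,β) is at (α−1)/(α+β−2),
α = 1 + 0.692(27.7−2) = 18.784 and β = 27.7 − 18.784 = 8.916.

α = 18.784, β = 8.916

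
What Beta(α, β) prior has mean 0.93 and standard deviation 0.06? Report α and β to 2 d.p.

α = 15.89, β = 1.20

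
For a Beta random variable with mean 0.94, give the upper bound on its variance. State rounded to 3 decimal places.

Var = μ(1−μ)/(α+β+1), which approaches μ(1−μ) as α+β → 0.
So the supremum is μ(1−μ) = 0.94×0.06 = 0.056.

0.056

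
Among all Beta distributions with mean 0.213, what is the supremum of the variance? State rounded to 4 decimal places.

0.1676

For fixed mean μ the Beta variance is μ(1−μ)/(α+β+1), increasing as α+β decreases.
Its least upper bound (not attained) is μ(1−μ) = 0.213·0.787 = 0.1676.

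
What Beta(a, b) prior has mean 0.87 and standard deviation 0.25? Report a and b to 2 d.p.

a = 0.70, b = 0.11

First σ² = 0.0625. Setting a = μn, b = (1−μ)n with n = a+b,
μ(1−μ)/(n+1) = 0.0625 ⇒ n+1 = 0.1131/0.0625 = 1.8096 ⇒ n = 0.8096.
Hence a = 0.87×0.8096 = 0.70, b = 0.13×0.8096 = 0.11.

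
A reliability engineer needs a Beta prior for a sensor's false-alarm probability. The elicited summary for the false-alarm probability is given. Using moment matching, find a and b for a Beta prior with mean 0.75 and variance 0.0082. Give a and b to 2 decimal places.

a = 16.40, b = 5.47

Let s = a+b. The Beta variance is μ(1−μ)/(s+1).
So s+1 = μ(1−μ)/σ² = (0.75×0.25)/0.0082 = 0.1875/0.0082 = 22.8659, giving s = 21.8659.
Then a = μs = 0.75×21.8659 = 16.40 and b = (1−μ)s = 0.25×21.8659 = 5.47.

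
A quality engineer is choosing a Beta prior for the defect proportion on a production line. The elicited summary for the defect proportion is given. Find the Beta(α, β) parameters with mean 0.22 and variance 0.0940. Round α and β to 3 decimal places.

By moment matching, α+β = μ(1−μ)/σ² − 1 = (0.22·0.78)/0.0940 − 1 = 1.8255 − 1 = 0.8255.
Since α/(α+β) = μ, α = 0.22·0.8255 = 0.182 and β = 0.78·0.8255 = 0.644.

α = 0.182, β = 0.644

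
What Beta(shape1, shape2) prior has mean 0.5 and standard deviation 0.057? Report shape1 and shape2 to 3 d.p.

shape1 = 37.973, shape2 = 37.973

σ² = 0.057² = 0.003249.
With s = shape1+shape2, Var = μ(1−μ)/(s+1), so s+1 = (0.5×0.5)/0.003249 = 76.9468 and s = 75.9468.
shape1 = μs = 37.973, shape2 = (1−μ)s = 37.973.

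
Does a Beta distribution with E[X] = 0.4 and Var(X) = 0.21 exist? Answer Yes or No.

For any Beta, Var(X) < E[X]·(1−E[X]).
Here μ(1−μ) = 0.4×0.6 = 0.24, and 0.21 < 0.24.

Yes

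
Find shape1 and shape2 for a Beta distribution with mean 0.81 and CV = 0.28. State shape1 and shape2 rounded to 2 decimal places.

shape1 = 1.61, shape2 = 0.38

σ = CV·μ = 0.28×0.81 = 0.22680, so σ² = 0.051438.
s+1 = μ(1−μ)/σ² = 0.1539/0.051438 = 2.9919, so s = shape1+shape2 = 1.9919.
shape1 = μs = 1.61, shape2 = (1−μ)s = 0.38.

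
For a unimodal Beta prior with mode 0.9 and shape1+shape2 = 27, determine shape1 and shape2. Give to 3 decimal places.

Since the density peak of Beta(shape1,shape2) is at (shape1−1)/(shape1+shape2−2),
shape1 = 1 + 0.9(27−2) = 23.500 and shape2 = 27 − 23.500 = 3.500.

shape1 = 23.500, shape2 = 3.500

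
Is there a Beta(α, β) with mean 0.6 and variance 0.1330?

Yes

A Beta with mean μ has variance μ(1−μ)/(α+β+1) < μ(1−μ).
Here μ(1−μ) = 0.6×0.4 = 0.24, and 0.1330 < 0.24.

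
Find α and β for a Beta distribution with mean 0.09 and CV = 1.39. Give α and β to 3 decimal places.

Var = (CV·μ)² = (1.39×0.09)² = 0.015650.
α+β = μ(1−μ)/Var − 1 = 0.0819/0.015650 − 1 = 4.2332.
Thus α = 0.09·4.2332 = 0.381 and β = 0.91·4.2332 = 3.852.

α = 0.381, β = 3.852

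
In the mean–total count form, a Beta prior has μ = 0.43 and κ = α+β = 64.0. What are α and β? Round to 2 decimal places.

α = 27.52, β = 36.48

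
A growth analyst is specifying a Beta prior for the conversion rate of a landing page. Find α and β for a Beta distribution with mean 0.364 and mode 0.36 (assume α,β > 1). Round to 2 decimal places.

α = 25.48, β = 44.52

Let s = α+β. Mean gives α = μs = 0.364s; mode gives (α−1)/(s−2) = 0.36.
Substituting: 0.364s − 1 = 0.36(s−2) = 0.36s − 0.72, so 0.004s = 0.28 and s = 70.0000.
Then α = 0.364×70.0000 = 25.48 and β = s−α = 44.52.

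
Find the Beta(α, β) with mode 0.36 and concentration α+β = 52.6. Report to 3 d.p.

α = 19.216, β = 33.384

Mode = (α−1)/(κ−2) with κ = α+β, so α−1 = 0.36·50.6 = 18.216.
α = 19.216; β = κ − α = 33.384.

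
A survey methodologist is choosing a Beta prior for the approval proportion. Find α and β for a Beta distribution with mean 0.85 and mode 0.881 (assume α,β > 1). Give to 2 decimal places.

α = 20.89, β = 3.69

Let s = α+β. Mean gives α = μs = 0.85s; mode gives (α−1)/(s−2) = 0.881.
Substituting: 0.85s − 1 = 0.881(s−2) = 0.881s − 1.762, so -0.031s = -0.762 and s = 24.5806.
Then α = 0.85×24.5806 = 20.89 and β = s−α = 3.69.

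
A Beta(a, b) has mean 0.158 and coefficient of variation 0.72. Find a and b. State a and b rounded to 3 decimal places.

a = 1.466, b = 7.814

Var = (CV·μ)² = (0.72×0.158)² = 0.012941.
a+b = μ(1−μ)/Var − 1 = 0.133036/0.012941 − 1 = 9.2799.
Thus a = 0.158·9.2799 = 1.466 and b = 0.842·9.2799 = 7.814.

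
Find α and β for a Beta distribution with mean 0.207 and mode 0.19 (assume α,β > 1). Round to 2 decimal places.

α = 7.55, β = 28.92

With s = α+β: μ = α/s and mode = (α−1)/(s−2). Eliminating α = μs,
μs − 1 = m(s−2) ⇒ s(μ−m) = 1−2m ⇒ s = 0.62/0.017 = 36.4706.
So α = μs = 7.55, β = (1−μ)s = 28.92.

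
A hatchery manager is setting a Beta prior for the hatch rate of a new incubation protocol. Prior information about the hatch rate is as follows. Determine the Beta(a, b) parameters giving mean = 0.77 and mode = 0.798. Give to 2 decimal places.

a = 16.39, b = 4.90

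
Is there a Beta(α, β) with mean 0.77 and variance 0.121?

For any Beta, Var(X) < E[X]·(1−E[X]).
Here μ(1−μ) = 0.77×0.23 = 0.1771, and 0.121 < 0.1771.

Yes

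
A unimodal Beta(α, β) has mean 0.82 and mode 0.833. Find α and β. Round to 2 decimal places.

With s = α+β: μ = α/s and mode = (α−1)/(s−2). Eliminating α = μs,
μs − 1 = m(s−2) ⇒ s(μ−m) = 1−2m ⇒ s = -0.666/-0.013 = 51.2308.
So α = μs = 42.01, β = (1−μ)s = 9.22.

α = 42.01, β = 9.22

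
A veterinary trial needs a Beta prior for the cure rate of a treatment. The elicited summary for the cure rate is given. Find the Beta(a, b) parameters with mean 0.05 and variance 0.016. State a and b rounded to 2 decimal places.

a = 0.10, b = 1.87

By moment matching, a+b = μ(1−μ)/σ² − 1 = (0.05·0.95)/0.016 − 1 = 2.9688 − 1 = 1.9688.
Since a/(a+b) = μ, a = 0.05·1.9688 = 0.10 and b = 0.95·1.9688 = 1.87.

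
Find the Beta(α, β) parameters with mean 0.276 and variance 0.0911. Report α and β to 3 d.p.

α = 0.329, β = 0.864

By moment matching, α+β = μ(1−μ)/σ² − 1 = (0.276·0.724)/0.0911 − 1 = 2.1935 − 1 = 1.1935.
Since α/(α+β) = μ, α = 0.276·1.1935 = 0.329 and β = 0.724·1.1935 = 0.864.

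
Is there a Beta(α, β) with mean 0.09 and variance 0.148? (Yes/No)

No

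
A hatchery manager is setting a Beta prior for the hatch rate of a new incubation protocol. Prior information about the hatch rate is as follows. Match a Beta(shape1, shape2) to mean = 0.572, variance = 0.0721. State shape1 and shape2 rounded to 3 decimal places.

shape1 = 1.370, shape2 = 1.025

Write ν = shape1+shape2; then shape1 = μν and Var = μ(1−μ)/(ν+1).
ν = μ(1−μ)/Var − 1 = 0.244816/0.0721 − 1 = 2.3955.
shape1 = 0.572·2.3955 = 1.370, shape2 = 0.428·2.3955 = 1.025.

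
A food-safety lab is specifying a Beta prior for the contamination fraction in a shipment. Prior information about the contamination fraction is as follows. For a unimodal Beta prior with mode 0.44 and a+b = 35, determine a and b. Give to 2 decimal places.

For a,b>1 the mode is (a−1)/(a+b−2), so a = mode·(κ−2)+1 = 0.44×33+1 = 15.52.
And b = (1−mode)·(κ−2)+1 = 0.56×33+1 = 19.48.

a = 15.52, b = 19.48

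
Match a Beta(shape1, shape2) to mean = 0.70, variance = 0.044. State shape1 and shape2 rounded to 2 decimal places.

shape1 = 2.64, shape2 = 1.13

By moment matching, shape1+shape2 = μ(1−μ)/σ² − 1 = (0.70·0.30)/0.044 − 1 = 4.7727 − 1 = 3.7727.
Since shape1/(shape1+shape2) = μ, shape1 = 0.70·3.7727 = 2.64 and shape2 = 0.30·3.7727 = 1.13.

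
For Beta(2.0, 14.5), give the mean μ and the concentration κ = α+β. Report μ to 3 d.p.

κ = α+β = 2.0+14.5 = 16.5; μ = α/κ = 2.0/16.5 = 0.121.

μ = 0.121, κ = 16.5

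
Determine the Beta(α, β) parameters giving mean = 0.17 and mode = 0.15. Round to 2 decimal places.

Let s = α+β. Mean gives α = μs = 0.17s; mode gives (α−1)/(s−2) = 0.15.
Substituting: 0.17s − 1 = 0.15(s−2) = 0.15s − 0.30, so 0.02s = 0.70 and s = 35.0000.
Then α = 0.17×35.0000 = 5.95 and β = s−α = 29.05.

α = 5.95, β = 29.05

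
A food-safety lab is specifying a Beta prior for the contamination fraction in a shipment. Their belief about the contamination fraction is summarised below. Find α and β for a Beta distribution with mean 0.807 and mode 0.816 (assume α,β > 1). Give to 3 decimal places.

α = 56.669, β = 13.553

With s = α+β: μ = α/s and mode = (α−1)/(s−2). Eliminating α = μs,
μs − 1 = m(s−2) ⇒ s(μ−m) = 1−2m ⇒ s = -0.632/-0.009 = 70.2222.
So α = μs = 56.669, β = (1−μ)s = 13.553.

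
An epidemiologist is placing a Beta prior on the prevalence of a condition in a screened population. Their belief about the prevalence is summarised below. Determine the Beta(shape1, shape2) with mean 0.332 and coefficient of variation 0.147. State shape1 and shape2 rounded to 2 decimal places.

Var = (CV·μ)² = (0.147×0.332)² = 0.002382.
shape1+shape2 = μ(1−μ)/Var − 1 = 0.221776/0.002382 − 1 = 92.1116.
Thus shape1 = 0.332·92.1116 = 30.58 and shape2 = 0.668·92.1116 = 61.53.

shape1 = 30.58, shape2 = 61.53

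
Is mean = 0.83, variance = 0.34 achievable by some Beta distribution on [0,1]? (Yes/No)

A Beta with mean μ has variance μ(1−μ)/(α+β+1) < μ(1−μ).
Here μ(1−μ) = 0.83×0.17 = 0.1411, and 0.34 ≥ 0.1411.

No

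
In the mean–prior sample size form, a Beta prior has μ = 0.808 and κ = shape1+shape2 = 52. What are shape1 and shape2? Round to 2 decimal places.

Split κ in proportion μ : (1−μ): shape1 = 0.808·52 = 42.02, shape2 = 52 − 42.02 = 9.98.

shape1 = 42.02, shape2 = 9.98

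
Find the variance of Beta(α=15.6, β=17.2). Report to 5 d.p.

α+β = 32.8 and αβ = 268.32, so Var = αβ/[(α+β)²(α+β+1)] = 268.32/36363.392 = 0.00738.

0.00738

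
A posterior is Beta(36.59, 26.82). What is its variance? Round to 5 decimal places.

μ = 36.59/63.41 = 0.577038; Var = μ(1−μ)/(α+β+1) = 0.2440651/64.41 = 0.00379.

0.00379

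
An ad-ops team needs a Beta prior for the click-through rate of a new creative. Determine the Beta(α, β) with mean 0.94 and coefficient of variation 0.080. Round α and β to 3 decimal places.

Var = (CV·μ)² = (0.080×0.94)² = 0.005655.
α+β = μ(1−μ)/Var − 1 = 0.0564/0.005655 − 1 = 8.9734.
Thus α = 0.94·8.9734 = 8.435 and β = 0.06·8.9734 = 0.538.

α = 8.435, β = 0.538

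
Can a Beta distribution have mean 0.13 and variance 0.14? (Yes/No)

The Beta variance bound is σ² < μ(1−μ).
Here μ(1−μ) = 0.13×0.87 = 0.1131, and 0.14 ≥ 0.1131.

No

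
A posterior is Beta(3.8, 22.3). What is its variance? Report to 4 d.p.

Var = αβ/[(α+β)²(α+β+1)] = (3.8×22.3)/(26.1²×27.1) = 84.74/18460.791 = 0.0046.

0.0046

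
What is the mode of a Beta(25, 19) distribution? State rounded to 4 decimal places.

The density x^(α−1)(1−x)^(β−1) is maximised at (α−1)/(α+β−2) = 24/42 = 0.5714.

0.5714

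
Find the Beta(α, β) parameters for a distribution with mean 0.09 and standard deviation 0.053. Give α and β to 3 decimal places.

α = 2.534, β = 25.622

σ² = 0.053² = 0.002809.
With s = α+β, Var = μ(1−μ)/(s+1), so s+1 = (0.09×0.91)/0.002809 = 29.1563 and s = 28.1563.
α = μs = 2.534, β = (1−μ)s = 25.622.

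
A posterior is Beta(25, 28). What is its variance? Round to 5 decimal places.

0.00461

α+β = 53 and αβ = 700, so Var = αβ/[(α+β)²(α+β+1)] = 700/151686 = 0.00461.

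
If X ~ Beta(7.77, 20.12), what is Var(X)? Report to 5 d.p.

μ = 7.77/27.89 = 0.278594; Var = μ(1−μ)/(α+β+1) = 0.2009796/28.89 = 0.00696.

0.00696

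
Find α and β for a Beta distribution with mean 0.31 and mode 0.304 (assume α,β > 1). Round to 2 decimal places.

α = 20.25, β = 45.08

With s = α+β: μ = α/s and mode = (α−1)/(s−2). Eliminating α = μs,
μs − 1 = m(s−2) ⇒ s(μ−m) = 1−2m ⇒ s = 0.392/0.006 = 65.3333.
So α = μs = 20.25, β = (1−μ)s = 45.08.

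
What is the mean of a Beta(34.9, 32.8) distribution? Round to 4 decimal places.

0.5155

The Beta mean is α/(α+β) = 34.9/(34.9+32.8) = 0.5155.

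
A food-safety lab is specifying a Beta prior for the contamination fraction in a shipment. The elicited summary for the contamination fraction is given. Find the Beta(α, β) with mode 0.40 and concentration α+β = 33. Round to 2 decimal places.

For α,β>1 the mode is (α−1)/(α+β−2), so α = mode·(κ−2)+1 = 0.40×31+1 = 13.40.
And β = (1−mode)·(κ−2)+1 = 0.60×31+1 = 19.60.

α = 13.40, β = 19.60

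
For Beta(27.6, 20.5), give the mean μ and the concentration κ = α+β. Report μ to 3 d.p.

μ = 0.574, κ = 48.1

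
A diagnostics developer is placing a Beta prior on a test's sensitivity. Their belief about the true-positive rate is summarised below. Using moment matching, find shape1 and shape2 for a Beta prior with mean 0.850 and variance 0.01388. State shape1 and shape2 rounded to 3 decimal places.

shape1 = 6.958, shape2 = 1.228

By moment matching, shape1+shape2 = μ(1−μ)/σ² − 1 = (0.850·0.150)/0.01388 − 1 = 9.1859 − 1 = 8.1859.
Since shape1/(shape1+shape2) = μ, shape1 = 0.850·8.1859 = 6.958 and shape2 = 0.150·8.1859 = 1.228.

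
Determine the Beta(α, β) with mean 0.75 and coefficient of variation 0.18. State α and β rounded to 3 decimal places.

Var = (CV·μ)² = (0.18×0.75)² = 0.018225.
α+β = μ(1−μ)/Var − 1 = 0.1875/0.018225 − 1 = 9.2881.
Thus α = 0.75·9.2881 = 6.966 and β = 0.25·9.2881 = 2.322.

α = 6.966, β = 2.322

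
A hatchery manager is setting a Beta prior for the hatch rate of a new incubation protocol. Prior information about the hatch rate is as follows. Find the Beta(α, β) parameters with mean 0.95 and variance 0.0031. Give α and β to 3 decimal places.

α = 13.606, β = 0.716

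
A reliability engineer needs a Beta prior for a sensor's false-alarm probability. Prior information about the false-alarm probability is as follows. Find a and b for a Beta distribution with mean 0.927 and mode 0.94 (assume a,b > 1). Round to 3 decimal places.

a = 62.751, b = 4.942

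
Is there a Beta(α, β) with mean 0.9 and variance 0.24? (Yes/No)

No

A Beta with mean μ has variance μ(1−μ)/(α+β+1) < μ(1−μ).
Here μ(1−μ) = 0.9×0.1 = 0.09, and 0.24 ≥ 0.09.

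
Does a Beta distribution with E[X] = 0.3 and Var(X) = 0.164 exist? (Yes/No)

The Beta variance bound is σ² < μ(1−μ).
Here μ(1−μ) = 0.3×0.7 = 0.21, and 0.164 < 0.21.

Yes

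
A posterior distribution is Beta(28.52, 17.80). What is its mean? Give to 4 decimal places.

E[X] = α/(α+β) = 28.52/46.32 = 0.6157.

0.6157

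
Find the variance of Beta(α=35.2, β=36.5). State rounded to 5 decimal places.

0.00344

μ = 35.2/71.7 = 0.490934; Var = μ(1−μ)/(α+β+1) = 0.2499178/72.7 = 0.00344.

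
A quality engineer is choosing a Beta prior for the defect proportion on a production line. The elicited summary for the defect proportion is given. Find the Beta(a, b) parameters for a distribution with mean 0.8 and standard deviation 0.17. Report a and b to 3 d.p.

Variance = 0.17² = 0.0289. The moment-matching identity a+b = μ(1−μ)/Var − 1 gives
a+b = 0.16/0.0289 − 1 = 4.5363, so a = μ·4.5363 = 3.629 and b = (1−μ)·4.5363 = 0.907.

a = 3.629, b = 0.907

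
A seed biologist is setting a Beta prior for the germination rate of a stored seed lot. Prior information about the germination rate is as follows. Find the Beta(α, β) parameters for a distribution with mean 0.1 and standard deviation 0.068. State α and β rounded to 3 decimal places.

α = 1.846, β = 16.617

Variance = 0.068² = 0.004624. The moment-matching identity α+β = μ(1−μ)/Var − 1 gives
α+β = 0.09/0.004624 − 1 = 18.4637, so α = μ·18.4637 = 1.846 and β = (1−μ)·18.4637 = 16.617.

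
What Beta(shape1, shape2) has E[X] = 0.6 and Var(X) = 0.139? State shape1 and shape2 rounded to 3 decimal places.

shape1 = 0.436, shape2 = 0.291

Write ν = shape1+shape2; then shape1 = μν and Var = μ(1−μ)/(ν+1).
ν = μ(1−μ)/Var − 1 = 0.24/0.139 − 1 = 0.7266.
shape1 = 0.6·0.7266 = 0.436, shape2 = 0.4·0.7266 = 0.291.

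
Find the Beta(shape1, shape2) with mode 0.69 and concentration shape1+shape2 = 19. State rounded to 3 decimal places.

For shape1,shape2>1 the mode is (shape1−1)/(shape1+shape2−2), so shape1 = mode·(κ−2)+1 = 0.69×17+1 = 12.730.
And shape2 = (1−mode)·(κ−2)+1 = 0.31×17+1 = 6.270.

shape1 = 12.730, shape2 = 6.270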